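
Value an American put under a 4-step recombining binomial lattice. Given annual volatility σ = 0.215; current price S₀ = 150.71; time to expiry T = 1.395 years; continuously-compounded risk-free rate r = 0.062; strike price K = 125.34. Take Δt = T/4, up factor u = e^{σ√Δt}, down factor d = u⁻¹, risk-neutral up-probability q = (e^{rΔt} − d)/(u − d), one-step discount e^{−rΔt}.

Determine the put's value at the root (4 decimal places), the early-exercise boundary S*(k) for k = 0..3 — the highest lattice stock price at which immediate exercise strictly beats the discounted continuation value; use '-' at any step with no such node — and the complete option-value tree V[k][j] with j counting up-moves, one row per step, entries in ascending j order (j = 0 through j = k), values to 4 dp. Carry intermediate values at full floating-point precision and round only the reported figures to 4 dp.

price = 2.9969
boundary = - - - 102.9715
tree:
2.9969
5.9985 0.7001
11.7539 1.6045 0.0000
22.3685 3.6773 0.0000 0.0000
34.6467 8.4281 0.0000 0.0000 0.0000

Δt=0.34875, u=1.13538, d=0.88076, q=0.55415, disc=e^(-rΔt)=0.97861
k=4 terminal: V=max(K-S,0) → 34.6467 8.4281 0.0000 0.0000 0.0000
k=3: j=0 S=102.9715 intr=22.3685 cont=19.6874 V=22.3685[EX]; j=1 S=132.7396 intr=0.0000 cont=3.6773 V=3.6773[hold]; j=2 S=171.1133 intr=0.0000 cont=0.0000 V=0.0000[hold]; j=3 S=220.5805 intr=0.0000 cont=0.0000 V=0.0000[hold]  S*(3)=102.9715
k=2: j=0 S=116.9119 intr=8.4281 cont=11.7539 V=11.7539[hold]; j=1 S=150.7100 intr=0.0000 cont=1.6045 V=1.6045[hold]; j=2 S=194.2788 intr=0.0000 cont=0.0000 V=0.0000[hold]  S*(2)=-
k=1: j=0 S=132.7396 intr=0.0000 cont=5.9985 V=5.9985[hold]; j=1 S=171.1133 intr=0.0000 cont=0.7001 V=0.7001[hold]  S*(1)=-
k=0: j=0 S=150.7100 intr=0.0000 cont=2.9969 V=2.9969[hold]  S*(0)=-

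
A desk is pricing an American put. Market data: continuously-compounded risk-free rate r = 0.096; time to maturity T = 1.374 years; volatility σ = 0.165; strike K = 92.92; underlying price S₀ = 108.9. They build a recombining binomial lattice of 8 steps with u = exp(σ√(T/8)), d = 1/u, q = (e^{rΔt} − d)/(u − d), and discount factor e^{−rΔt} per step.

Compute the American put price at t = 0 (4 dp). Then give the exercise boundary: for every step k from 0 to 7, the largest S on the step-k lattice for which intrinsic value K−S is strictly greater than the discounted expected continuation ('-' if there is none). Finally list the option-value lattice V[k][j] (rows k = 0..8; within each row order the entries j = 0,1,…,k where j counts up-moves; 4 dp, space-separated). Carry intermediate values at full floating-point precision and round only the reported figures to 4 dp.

price = 0.6314
boundary = - - - - 82.8397 77.3645 82.8397 88.7025
tree:
0.6314
1.3140 0.2019
2.6721 0.4612 0.0376
5.2818 1.0373 0.0967 0.0000
10.0803 2.2860 0.2486 0.0000 0.0000
15.5555 4.8985 0.6387 0.0000 0.0000 0.0000
20.6689 10.0803 1.6412 0.0000 0.0000 0.0000 0.0000
25.4444 15.5555 4.2175 0.0000 0.0000 0.0000 0.0000 0.0000
29.9042 20.6689 10.0803 0.0000 0.0000 0.0000 0.0000 0.0000 0.0000

Δt=0.17175, u=1.07077, d=0.93391, q=0.60438, disc=e^(-rΔt)=0.98365
k=8 terminal: V=max(K-S,0) → 29.9042 20.6689 10.0803 0.0000 0.0000 0.0000 0.0000 0.0000 0.0000
k=7: j=0 S=67.4756 intr=25.4444 cont=23.9249 V=25.4444[EX]; j=1 S=77.3645 intr=15.5555 cont=14.0360 V=15.5555[EX]; j=2 S=88.7025 intr=4.2175 cont=3.9228 V=4.2175[EX]; j=3 S=101.7023 intr=0.0000 cont=0.0000 V=0.0000[hold]; j=4 S=116.6071 intr=0.0000 cont=0.0000 V=0.0000[hold]; j=5 S=133.6964 intr=0.0000 cont=0.0000 V=0.0000[hold]; j=6 S=153.2902 intr=0.0000 cont=0.0000 V=0.0000[hold]; j=7 S=175.7555 intr=0.0000 cont=0.0000 V=0.0000[hold]  S*(7)=88.7025
k=6: j=0 S=72.2511 intr=20.6689 cont=19.1494 V=20.6689[EX]; j=1 S=82.8397 intr=10.0803 cont=8.5607 V=10.0803[EX]; j=2 S=94.9803 intr=0.0000 cont=1.6412 V=1.6412[hold]; j=3 S=108.9000 intr=0.0000 cont=0.0000 V=0.0000[hold]; j=4 S=124.8597 intr=0.0000 cont=0.0000 V=0.0000[hold]; j=5 S=143.1584 intr=0.0000 cont=0.0000 V=0.0000[hold]; j=6 S=164.1389 intr=0.0000 cont=0.0000 V=0.0000[hold]  S*(6)=82.8397
k=5: j=0 S=77.3645 intr=15.5555 cont=14.0360 V=15.5555[EX]; j=1 S=88.7025 intr=4.2175 cont=4.8985 V=4.8985[hold]; j=2 S=101.7023 intr=0.0000 cont=0.6387 V=0.6387[hold]; j=3 S=116.6071 intr=0.0000 cont=0.0000 V=0.0000[hold]; j=4 S=133.6964 intr=0.0000 cont=0.0000 V=0.0000[hold]; j=5 S=153.2902 intr=0.0000 cont=0.0000 V=0.0000[hold]  S*(5)=77.3645
k=4: j=0 S=82.8397 intr=10.0803 cont=8.9656 V=10.0803[EX]; j=1 S=94.9803 intr=0.0000 cont=2.2860 V=2.2860[hold]; j=2 S=108.9000 intr=0.0000 cont=0.2486 V=0.2486[hold]; j=3 S=124.8597 intr=0.0000 cont=0.0000 V=0.0000[hold]; j=4 S=143.1584 intr=0.0000 cont=0.0000 V=0.0000[hold]  S*(4)=82.8397
k=3: j=0 S=88.7025 intr=4.2175 cont=5.2818 V=5.2818[hold]; j=1 S=101.7023 intr=0.0000 cont=1.0373 V=1.0373[hold]; j=2 S=116.6071 intr=0.0000 cont=0.0967 V=0.0967[hold]; j=3 S=133.6964 intr=0.0000 cont=0.0000 V=0.0000[hold]  S*(3)=-
k=2: j=0 S=94.9803 intr=0.0000 cont=2.6721 V=2.6721[hold]; j=1 S=108.9000 intr=0.0000 cont=0.4612 V=0.4612[hold]; j=2 S=124.8597 intr=0.0000 cont=0.0376 V=0.0376[hold]  S*(2)=-
k=1: j=0 S=101.7023 intr=0.0000 cont=1.3140 V=1.3140[hold]; j=1 S=116.6071 intr=0.0000 cont=0.2019 V=0.2019[hold]  S*(1)=-
k=0: j=0 S=108.9000 intr=0.0000 cont=0.6314 V=0.6314[hold]  S*(0)=-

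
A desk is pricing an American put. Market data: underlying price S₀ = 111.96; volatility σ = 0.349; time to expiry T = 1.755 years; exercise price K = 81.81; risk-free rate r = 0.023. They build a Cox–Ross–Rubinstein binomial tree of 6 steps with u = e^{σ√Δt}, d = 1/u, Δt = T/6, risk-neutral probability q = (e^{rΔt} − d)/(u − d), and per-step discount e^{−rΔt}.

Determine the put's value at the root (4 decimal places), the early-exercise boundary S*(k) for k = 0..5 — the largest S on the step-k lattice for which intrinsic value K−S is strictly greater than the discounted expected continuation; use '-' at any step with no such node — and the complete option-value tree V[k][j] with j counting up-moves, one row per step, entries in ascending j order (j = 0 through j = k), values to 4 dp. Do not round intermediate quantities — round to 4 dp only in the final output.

price = 5.6818
boundary = - - - - 52.6223 63.5540
tree:
5.6818
8.9251 2.1165
13.7015 3.6826 0.3860
20.4131 6.3518 0.7343 0.0000
29.1877 10.8398 1.3967 0.0000 0.0000
38.2391 18.2560 2.6566 0.0000 0.0000 0.0000
45.7336 29.1877 5.0533 0.0000 0.0000 0.0000 0.0000

Δt=0.29250, u=1.20774, d=0.82799, q=0.47073, disc=e^(-rΔt)=0.99330
k=6 terminal: V=max(K-S,0) → 45.7336 29.1877 5.0533 0.0000 0.0000 0.0000 0.0000
k=5: j=0 S=43.5709 intr=38.2391 cont=37.6906 V=38.2391[EX]; j=1 S=63.5540 intr=18.2560 cont=17.7075 V=18.2560[EX]; j=2 S=92.7021 intr=0.0000 cont=2.6566 V=2.6566[hold]; j=3 S=135.2185 intr=0.0000 cont=0.0000 V=0.0000[hold]; j=4 S=197.2345 intr=0.0000 cont=0.0000 V=0.0000[hold]; j=5 S=287.6932 intr=0.0000 cont=0.0000 V=0.0000[hold]  S*(5)=63.5540
k=4: j=0 S=52.6223 intr=29.1877 cont=28.6392 V=29.1877[EX]; j=1 S=76.7567 intr=5.0533 cont=10.8398 V=10.8398[hold]; j=2 S=111.9600 intr=0.0000 cont=1.3967 V=1.3967[hold]; j=3 S=163.3088 intr=0.0000 cont=0.0000 V=0.0000[hold]; j=4 S=238.2080 intr=0.0000 cont=0.0000 V=0.0000[hold]  S*(4)=52.6223
k=3: j=0 S=63.5540 intr=18.2560 cont=20.4131 V=20.4131[hold]; j=1 S=92.7021 intr=0.0000 cont=6.3518 V=6.3518[hold]; j=2 S=135.2185 intr=0.0000 cont=0.7343 V=0.7343[hold]; j=3 S=197.2345 intr=0.0000 cont=0.0000 V=0.0000[hold]  S*(3)=-
k=2: j=0 S=76.7567 intr=5.0533 cont=13.7015 V=13.7015[hold]; j=1 S=111.9600 intr=0.0000 cont=3.6826 V=3.6826[hold]; j=2 S=163.3088 intr=0.0000 cont=0.3860 V=0.3860[hold]  S*(2)=-
k=1: j=0 S=92.7021 intr=0.0000 cont=8.9251 V=8.9251[hold]; j=1 S=135.2185 intr=0.0000 cont=2.1165 V=2.1165[hold]  S*(1)=-
k=0: j=0 S=111.9600 intr=0.0000 cont=5.6818 V=5.6818[hold]  S*(0)=-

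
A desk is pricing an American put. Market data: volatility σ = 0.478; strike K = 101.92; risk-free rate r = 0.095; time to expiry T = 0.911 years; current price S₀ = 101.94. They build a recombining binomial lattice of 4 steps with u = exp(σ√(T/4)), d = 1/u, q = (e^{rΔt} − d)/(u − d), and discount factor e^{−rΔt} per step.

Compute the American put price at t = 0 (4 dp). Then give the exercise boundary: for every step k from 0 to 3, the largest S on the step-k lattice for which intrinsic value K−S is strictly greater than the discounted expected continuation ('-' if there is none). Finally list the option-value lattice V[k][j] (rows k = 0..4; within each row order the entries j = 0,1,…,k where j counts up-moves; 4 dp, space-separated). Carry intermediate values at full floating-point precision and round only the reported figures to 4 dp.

Δt=0.22775, u=1.25623, d=0.79603, q=0.49074, disc=e^(-rΔt)=0.97860
k=4 terminal: V=max(K-S,0) → 60.9878 37.3241 0.0000 0.0000 0.0000
k=3: j=0 S=51.4204 intr=50.4996 cont=48.3182 V=50.4996[EX]; j=1 S=81.1474 intr=20.7726 cont=18.6007 V=20.7726[EX]; j=2 S=128.0603 intr=0.0000 cont=0.0000 V=0.0000[hold]; j=3 S=202.0943 intr=0.0000 cont=0.0000 V=0.0000[hold]  S*(3)=81.1474
k=2: j=0 S=64.5959 intr=37.3241 cont=35.1426 V=37.3241[EX]; j=1 S=101.9400 intr=0.0000 cont=10.3521 V=10.3521[hold]; j=2 S=160.8734 intr=0.0000 cont=0.0000 V=0.0000[hold]  S*(2)=64.5959
k=1: j=0 S=81.1474 intr=20.7726 cont=23.5722 V=23.5722[hold]; j=1 S=128.0603 intr=0.0000 cont=5.1590 V=5.1590[hold]  S*(1)=-
k=0: j=0 S=101.9400 intr=0.0000 cont=14.2249 V=14.2249[hold]  S*(0)=-

price = 14.2249
boundary = - - 64.5959 81.1474
tree:
14.2249
23.5722 5.1590
37.3241 10.3521 0.0000
50.4996 20.7726 0.0000 0.0000
60.9878 37.3241 0.0000 0.0000 0.0000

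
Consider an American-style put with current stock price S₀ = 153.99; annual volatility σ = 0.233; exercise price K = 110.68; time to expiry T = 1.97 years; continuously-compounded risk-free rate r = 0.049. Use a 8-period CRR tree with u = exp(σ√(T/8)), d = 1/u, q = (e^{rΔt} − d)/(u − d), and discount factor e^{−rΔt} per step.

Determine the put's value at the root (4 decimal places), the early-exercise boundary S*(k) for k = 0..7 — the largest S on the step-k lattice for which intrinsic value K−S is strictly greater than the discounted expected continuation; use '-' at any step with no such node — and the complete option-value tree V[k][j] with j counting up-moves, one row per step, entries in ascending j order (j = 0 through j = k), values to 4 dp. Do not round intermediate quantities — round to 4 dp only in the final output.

price = 2.0447
boundary = - - - - - 86.3814 76.9495 86.3814
tree:
2.0447
3.5436 0.7278
6.0089 1.3819 0.1493
9.9216 2.5870 0.3171 0.0000
15.8506 4.7551 0.6735 0.0000 0.0000
24.2986 8.5288 1.4306 0.0000 0.0000 0.0000
33.7305 14.7778 3.0387 0.0000 0.0000 0.0000 0.0000
42.1325 24.2986 6.4547 0.0000 0.0000 0.0000 0.0000 0.0000
49.6171 33.7305 13.7106 0.0000 0.0000 0.0000 0.0000 0.0000 0.0000

Δt=0.24625, u=1.12257, d=0.89081, q=0.52351, disc=e^(-rΔt)=0.98801
k=8 terminal: V=max(K-S,0) → 49.6171 33.7305 13.7106 0.0000 0.0000 0.0000 0.0000 0.0000 0.0000
k=7: j=0 S=68.5475 intr=42.1325 cont=40.8050 V=42.1325[EX]; j=1 S=86.3814 intr=24.2986 cont=22.9711 V=24.2986[EX]; j=2 S=108.8552 intr=1.8248 cont=6.4547 V=6.4547[hold]; j=3 S=137.1760 intr=0.0000 cont=0.0000 V=0.0000[hold]; j=4 S=172.8649 intr=0.0000 cont=0.0000 V=0.0000[hold]; j=5 S=217.8391 intr=0.0000 cont=0.0000 V=0.0000[hold]; j=6 S=274.5140 intr=0.0000 cont=0.0000 V=0.0000[hold]; j=7 S=345.9341 intr=0.0000 cont=0.0000 V=0.0000[hold]  S*(7)=86.3814
k=6: j=0 S=76.9495 intr=33.7305 cont=32.4030 V=33.7305[EX]; j=1 S=96.9694 intr=13.7106 cont=14.7778 V=14.7778[hold]; j=2 S=122.1979 intr=0.0000 cont=3.0387 V=3.0387[hold]; j=3 S=153.9900 intr=0.0000 cont=0.0000 V=0.0000[hold]; j=4 S=194.0534 intr=0.0000 cont=0.0000 V=0.0000[hold]; j=5 S=244.5401 intr=0.0000 cont=0.0000 V=0.0000[hold]; j=6 S=308.1619 intr=0.0000 cont=0.0000 V=0.0000[hold]  S*(6)=76.9495
k=5: j=0 S=86.3814 intr=24.2986 cont=23.5231 V=24.2986[EX]; j=1 S=108.8552 intr=1.8248 cont=8.5288 V=8.5288[hold]; j=2 S=137.1760 intr=0.0000 cont=1.4306 V=1.4306[hold]; j=3 S=172.8649 intr=0.0000 cont=0.0000 V=0.0000[hold]; j=4 S=217.8391 intr=0.0000 cont=0.0000 V=0.0000[hold]; j=5 S=274.5140 intr=0.0000 cont=0.0000 V=0.0000[hold]  S*(5)=86.3814
k=4: j=0 S=96.9694 intr=13.7106 cont=15.8506 V=15.8506[hold]; j=1 S=122.1979 intr=0.0000 cont=4.7551 V=4.7551[hold]; j=2 S=153.9900 intr=0.0000 cont=0.6735 V=0.6735[hold]; j=3 S=194.0534 intr=0.0000 cont=0.0000 V=0.0000[hold]; j=4 S=244.5401 intr=0.0000 cont=0.0000 V=0.0000[hold]  S*(4)=-
k=3: j=0 S=108.8552 intr=1.8248 cont=9.9216 V=9.9216[hold]; j=1 S=137.1760 intr=0.0000 cont=2.5870 V=2.5870[hold]; j=2 S=172.8649 intr=0.0000 cont=0.3171 V=0.3171[hold]; j=3 S=217.8391 intr=0.0000 cont=0.0000 V=0.0000[hold]  S*(3)=-
k=2: j=0 S=122.1979 intr=0.0000 cont=6.0089 V=6.0089[hold]; j=1 S=153.9900 intr=0.0000 cont=1.3819 V=1.3819[hold]; j=2 S=194.0534 intr=0.0000 cont=0.1493 V=0.1493[hold]  S*(2)=-
k=1: j=0 S=137.1760 intr=0.0000 cont=3.5436 V=3.5436[hold]; j=1 S=172.8649 intr=0.0000 cont=0.7278 V=0.7278[hold]  S*(1)=-
k=0: j=0 S=153.9900 intr=0.0000 cont=2.0447 V=2.0447[hold]  S*(0)=-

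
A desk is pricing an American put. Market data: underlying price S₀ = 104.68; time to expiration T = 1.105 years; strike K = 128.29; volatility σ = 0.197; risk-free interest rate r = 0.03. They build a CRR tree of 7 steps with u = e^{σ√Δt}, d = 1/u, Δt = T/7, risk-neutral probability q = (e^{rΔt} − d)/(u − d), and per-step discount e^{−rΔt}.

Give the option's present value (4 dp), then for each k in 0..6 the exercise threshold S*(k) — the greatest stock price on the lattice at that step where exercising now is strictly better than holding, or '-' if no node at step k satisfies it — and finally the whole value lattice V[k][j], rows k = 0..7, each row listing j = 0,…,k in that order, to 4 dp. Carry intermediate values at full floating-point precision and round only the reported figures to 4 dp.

params: Δt=0.15786 u=1.08142 d=0.92471 q=0.51074 e^(-rΔt)=0.99528
t_7 payoffs: 67.7676 57.5115 45.5175 31.4909 15.0875 0.0000 0.0000 0.0000
t_6: node(6,0) S=65.4499 payoff=62.8401 vs cont=62.2340 → 62.8401 [stop]  node(6,1) S=76.5410 payoff=51.7490 vs cont=51.1429 → 51.7490 [stop]  node(6,2) S=89.5115 payoff=38.7785 vs cont=38.1724 → 38.7785 [stop]  node(6,3) S=104.6800 payoff=23.6100 vs cont=23.0039 → 23.6100 [stop]  node(6,4) S=122.4189 payoff=5.8711 vs cont=7.3469 → 7.3469 [wait]  node(6,5) S=143.1639 payoff=0.0000 vs cont=0.0000 → 0.0000 [wait]  node(6,6) S=167.4243 payoff=0.0000 vs cont=0.0000 → 0.0000 [wait]  ⇒ S*(6)=104.6800
t_5: node(5,0) S=70.7785 payoff=57.5115 vs cont=56.9054 → 57.5115 [stop]  node(5,1) S=82.7725 payoff=45.5175 vs cont=44.9113 → 45.5175 [stop]  node(5,2) S=96.7991 payoff=31.4909 vs cont=30.8848 → 31.4909 [stop]  node(5,3) S=113.2025 payoff=15.0875 vs cont=15.2315 → 15.2315 [wait]  node(5,4) S=132.3857 payoff=0.0000 vs cont=3.5776 → 3.5776 [wait]  node(5,5) S=154.8196 payoff=0.0000 vs cont=0.0000 → 0.0000 [wait]  ⇒ S*(5)=96.7991
t_4: node(4,0) S=76.5410 payoff=51.7490 vs cont=51.1429 → 51.7490 [stop]  node(4,1) S=89.5115 payoff=38.7785 vs cont=38.1724 → 38.7785 [stop]  node(4,2) S=104.6800 payoff=23.6100 vs cont=23.0771 → 23.6100 [stop]  node(4,3) S=122.4189 payoff=5.8711 vs cont=9.2356 → 9.2356 [wait]  node(4,4) S=143.1639 payoff=0.0000 vs cont=1.7421 → 1.7421 [wait]  ⇒ S*(4)=104.6800
t_3: node(3,0) S=82.7725 payoff=45.5175 vs cont=44.9113 → 45.5175 [stop]  node(3,1) S=96.7991 payoff=31.4909 vs cont=30.8848 → 31.4909 [stop]  node(3,2) S=113.2025 payoff=15.0875 vs cont=16.1916 → 16.1916 [wait]  node(3,3) S=132.3857 payoff=0.0000 vs cont=5.3829 → 5.3829 [wait]  ⇒ S*(3)=96.7991
t_2: node(2,0) S=89.5115 payoff=38.7785 vs cont=38.1724 → 38.7785 [stop]  node(2,1) S=104.6800 payoff=23.6100 vs cont=23.5652 → 23.6100 [stop]  node(2,2) S=122.4189 payoff=5.8711 vs cont=10.6208 → 10.6208 [wait]  ⇒ S*(2)=104.6800
t_1: node(1,0) S=96.7991 payoff=31.4909 vs cont=30.8848 → 31.4909 [stop]  node(1,1) S=113.2025 payoff=15.0875 vs cont=16.8958 → 16.8958 [wait]  ⇒ S*(1)=96.7991
t_0: node(0,0) S=104.6800 payoff=23.6100 vs cont=23.9231 → 23.9231 [wait]  ⇒ S*(0)=-

price = 23.9231
boundary = - 96.7991 104.6800 96.7991 104.6800 96.7991 104.6800
tree:
23.9231
31.4909 16.8958
38.7785 23.6100 10.6208
45.5175 31.4909 16.1916 5.3829
51.7490 38.7785 23.6100 9.2356 1.7421
57.5115 45.5175 31.4909 15.2315 3.5776 0.0000
62.8401 51.7490 38.7785 23.6100 7.3469 0.0000 0.0000
67.7676 57.5115 45.5175 31.4909 15.0875 0.0000 0.0000 0.0000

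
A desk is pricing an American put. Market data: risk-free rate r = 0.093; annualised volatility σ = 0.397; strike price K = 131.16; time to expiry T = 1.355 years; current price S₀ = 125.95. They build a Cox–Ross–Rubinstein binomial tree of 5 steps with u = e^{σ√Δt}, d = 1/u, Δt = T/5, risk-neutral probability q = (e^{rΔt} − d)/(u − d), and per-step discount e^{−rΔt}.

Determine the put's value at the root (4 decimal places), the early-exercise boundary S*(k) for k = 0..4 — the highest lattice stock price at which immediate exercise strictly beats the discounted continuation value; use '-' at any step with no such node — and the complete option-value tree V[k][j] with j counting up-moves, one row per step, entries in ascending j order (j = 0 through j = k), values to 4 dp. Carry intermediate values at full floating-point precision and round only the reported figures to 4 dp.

price = 20.0038
boundary = - - 83.3082 67.7536 83.3082
tree:
20.0038
31.5506 9.9036
47.8518 17.4573 3.1368
63.4064 29.6978 6.5627 0.0000
76.0567 47.8518 13.7304 0.0000 0.0000
86.3451 63.4064 28.7263 0.0000 0.0000 0.0000

Δt=0.27100  u=1.22958  d=0.81329  q=0.50983  discount=0.97511
step 5 (expiry): payoffs max(K−S,0) = 86.3451 63.4064 28.7263 0.0000 0.0000 0.0000
step 4: (k=4,j=0): S=55.1033, (K−S)⁺=76.0567, hold=72.7924 ⇒ V=76.0567 exercise | (k=4,j=1): S=83.3082, (K−S)⁺=47.8518, hold=44.5875 ⇒ V=47.8518 exercise | (k=4,j=2): S=125.9500, (K−S)⁺=5.2100, hold=13.7304 ⇒ V=13.7304 continue | (k=4,j=3): S=190.4182, (K−S)⁺=0.0000, hold=0.0000 ⇒ V=0.0000 continue | (k=4,j=4): S=287.8849, (K−S)⁺=0.0000, hold=0.0000 ⇒ V=0.0000 continue  boundary S*=83.3082
step 3: (k=3,j=0): S=67.7536, (K−S)⁺=63.4064, hold=60.1420 ⇒ V=63.4064 exercise | (k=3,j=1): S=102.4337, (K−S)⁺=28.7263, hold=29.6978 ⇒ V=29.6978 continue | (k=3,j=2): S=154.8650, (K−S)⁺=0.0000, hold=6.5627 ⇒ V=6.5627 continue | (k=3,j=3): S=234.1336, (K−S)⁺=0.0000, hold=0.0000 ⇒ V=0.0000 continue  boundary S*=67.7536
step 2: (k=2,j=0): S=83.3082, (K−S)⁺=47.8518, hold=45.0704 ⇒ V=47.8518 exercise | (k=2,j=1): S=125.9500, (K−S)⁺=5.2100, hold=17.4573 ⇒ V=17.4573 continue | (k=2,j=2): S=190.4182, (K−S)⁺=0.0000, hold=3.1368 ⇒ V=3.1368 continue  boundary S*=83.3082
step 1: (k=1,j=0): S=102.4337, (K−S)⁺=28.7263, hold=31.5506 ⇒ V=31.5506 continue | (k=1,j=1): S=154.8650, (K−S)⁺=0.0000, hold=9.9036 ⇒ V=9.9036 continue  boundary S*=-
step 0: (k=0,j=0): S=125.9500, (K−S)⁺=5.2100, hold=20.0038 ⇒ V=20.0038 continue  boundary S*=-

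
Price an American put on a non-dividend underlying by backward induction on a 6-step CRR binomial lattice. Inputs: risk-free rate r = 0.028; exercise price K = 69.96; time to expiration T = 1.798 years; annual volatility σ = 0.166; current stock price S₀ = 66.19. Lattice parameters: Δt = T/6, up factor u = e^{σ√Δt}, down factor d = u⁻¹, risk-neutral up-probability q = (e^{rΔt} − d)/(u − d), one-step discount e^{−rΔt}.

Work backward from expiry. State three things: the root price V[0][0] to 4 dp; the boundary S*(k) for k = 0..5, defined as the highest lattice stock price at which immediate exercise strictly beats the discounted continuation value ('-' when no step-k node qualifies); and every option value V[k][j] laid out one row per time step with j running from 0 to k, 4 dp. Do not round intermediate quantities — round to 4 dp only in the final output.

price = 6.7672
boundary = - - 55.1903 50.3962 55.1903 60.4404
tree:
6.7672
10.1880 3.7637
14.7697 6.1832 1.6229
19.5638 9.7928 2.9984 0.3975
23.9415 14.7697 5.4220 0.8414 0.0000
27.9389 19.5638 9.5196 1.7810 0.0000 0.0000
31.5890 23.9415 14.7697 3.7700 0.0000 0.0000 0.0000

Δt=0.29967, u=1.09513, d=0.91314, q=0.52360, disc=e^(-rΔt)=0.99164
k=6 terminal: V=max(K-S,0) → 31.5890 23.9415 14.7697 3.7700 0.0000 0.0000 0.0000
k=5: j=0 S=42.0211 intr=27.9389 cont=27.3543 V=27.9389[EX]; j=1 S=50.3962 intr=19.5638 cont=18.9793 V=19.5638[EX]; j=2 S=60.4404 intr=9.5196 cont=8.9350 V=9.5196[EX]; j=3 S=72.4865 intr=0.0000 cont=1.7810 V=1.7810[hold]; j=4 S=86.9335 intr=0.0000 cont=0.0000 V=0.0000[hold]; j=5 S=104.2599 intr=0.0000 cont=0.0000 V=0.0000[hold]  S*(5)=60.4404
k=4: j=0 S=46.0185 intr=23.9415 cont=23.3569 V=23.9415[EX]; j=1 S=55.1903 intr=14.7697 cont=14.1852 V=14.7697[EX]; j=2 S=66.1900 intr=3.7700 cont=5.4220 V=5.4220[hold]; j=3 S=79.3820 intr=0.0000 cont=0.8414 V=0.8414[hold]; j=4 S=95.2033 intr=0.0000 cont=0.0000 V=0.0000[hold]  S*(4)=55.1903
k=3: j=0 S=50.3962 intr=19.5638 cont=18.9793 V=19.5638[EX]; j=1 S=60.4404 intr=9.5196 cont=9.7928 V=9.7928[hold]; j=2 S=72.4865 intr=0.0000 cont=2.9984 V=2.9984[hold]; j=3 S=86.9335 intr=0.0000 cont=0.3975 V=0.3975[hold]  S*(3)=50.3962
k=2: j=0 S=55.1903 intr=14.7697 cont=14.3270 V=14.7697[EX]; j=1 S=66.1900 intr=3.7700 cont=6.1832 V=6.1832[hold]; j=2 S=79.3820 intr=0.0000 cont=1.6229 V=1.6229[hold]  S*(2)=55.1903
k=1: j=0 S=60.4404 intr=9.5196 cont=10.1880 V=10.1880[hold]; j=1 S=72.4865 intr=0.0000 cont=3.7637 V=3.7637[hold]  S*(1)=-
k=0: j=0 S=66.1900 intr=3.7700 cont=6.7672 V=6.7672[hold]  S*(0)=-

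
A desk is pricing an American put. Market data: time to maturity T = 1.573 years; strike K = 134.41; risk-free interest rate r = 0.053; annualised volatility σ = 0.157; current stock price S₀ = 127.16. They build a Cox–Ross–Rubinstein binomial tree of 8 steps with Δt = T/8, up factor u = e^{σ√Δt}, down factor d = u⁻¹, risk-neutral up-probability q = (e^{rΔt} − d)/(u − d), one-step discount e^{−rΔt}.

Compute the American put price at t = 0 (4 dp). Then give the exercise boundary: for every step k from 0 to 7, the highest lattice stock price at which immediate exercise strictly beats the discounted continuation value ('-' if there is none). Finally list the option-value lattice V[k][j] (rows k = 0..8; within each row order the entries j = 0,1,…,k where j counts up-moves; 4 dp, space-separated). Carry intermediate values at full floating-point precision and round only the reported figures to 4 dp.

params: Δt=0.19662 u=1.07210 d=0.93275 q=0.55778 e^(-rΔt)=0.98963
t_8 payoffs: 61.5525 50.6680 38.1574 23.7778 7.2500 0.0000 0.0000 0.0000 0.0000
t_7: node(7,0) S=78.1104 payoff=56.2996 vs cont=54.9062 → 56.2996 [stop]  node(7,1) S=89.7796 payoff=44.6304 vs cont=43.2369 → 44.6304 [stop]  node(7,2) S=103.1922 payoff=31.2178 vs cont=29.8244 → 31.2178 [stop]  node(7,3) S=118.6085 payoff=15.8015 vs cont=14.4080 → 15.8015 [stop]  node(7,4) S=136.3280 payoff=0.0000 vs cont=3.1729 → 3.1729 [wait]  node(7,5) S=156.6946 payoff=0.0000 vs cont=0.0000 → 0.0000 [wait]  node(7,6) S=180.1039 payoff=0.0000 vs cont=0.0000 → 0.0000 [wait]  node(7,7) S=207.0105 payoff=0.0000 vs cont=0.0000 → 0.0000 [wait]  ⇒ S*(7)=118.6085
t_6: node(6,0) S=83.7420 payoff=50.6680 vs cont=49.2746 → 50.6680 [stop]  node(6,1) S=96.2526 payoff=38.1574 vs cont=36.7640 → 38.1574 [stop]  node(6,2) S=110.6322 payoff=23.7778 vs cont=22.3844 → 23.7778 [stop]  node(6,3) S=127.1600 payoff=7.2500 vs cont=8.6667 → 8.6667 [wait]  node(6,4) S=146.1570 payoff=0.0000 vs cont=1.3886 → 1.3886 [wait]  node(6,5) S=167.9920 payoff=0.0000 vs cont=0.0000 → 0.0000 [wait]  node(6,6) S=193.0891 payoff=0.0000 vs cont=0.0000 → 0.0000 [wait]  ⇒ S*(6)=110.6322
t_5: node(5,0) S=89.7796 payoff=44.6304 vs cont=43.2369 → 44.6304 [stop]  node(5,1) S=103.1922 payoff=31.2178 vs cont=29.8244 → 31.2178 [stop]  node(5,2) S=118.6085 payoff=15.8015 vs cont=15.1900 → 15.8015 [stop]  node(5,3) S=136.3280 payoff=0.0000 vs cont=4.5594 → 4.5594 [wait]  node(5,4) S=156.6946 payoff=0.0000 vs cont=0.6077 → 0.6077 [wait]  node(5,5) S=180.1039 payoff=0.0000 vs cont=0.0000 → 0.0000 [wait]  ⇒ S*(5)=118.6085
t_4: node(4,0) S=96.2526 payoff=38.1574 vs cont=36.7640 → 38.1574 [stop]  node(4,1) S=110.6322 payoff=23.7778 vs cont=22.3844 → 23.7778 [stop]  node(4,2) S=127.1600 payoff=7.2500 vs cont=9.4320 → 9.4320 [wait]  node(4,3) S=146.1570 payoff=0.0000 vs cont=2.3308 → 2.3308 [wait]  node(4,4) S=167.9920 payoff=0.0000 vs cont=0.2659 → 0.2659 [wait]  ⇒ S*(4)=110.6322
t_3: node(3,0) S=103.1922 payoff=31.2178 vs cont=29.8244 → 31.2178 [stop]  node(3,1) S=118.6085 payoff=15.8015 vs cont=15.6125 → 15.8015 [stop]  node(3,2) S=136.3280 payoff=0.0000 vs cont=5.4144 → 5.4144 [wait]  node(3,3) S=156.6946 payoff=0.0000 vs cont=1.1668 → 1.1668 [wait]  ⇒ S*(3)=118.6085
t_2: node(2,0) S=110.6322 payoff=23.7778 vs cont=22.3844 → 23.7778 [stop]  node(2,1) S=127.1600 payoff=7.2500 vs cont=9.9040 → 9.9040 [wait]  node(2,2) S=146.1570 payoff=0.0000 vs cont=3.0136 → 3.0136 [wait]  ⇒ S*(2)=110.6322
t_1: node(1,0) S=118.6085 payoff=15.8015 vs cont=15.8730 → 15.8730 [wait]  node(1,1) S=136.3280 payoff=0.0000 vs cont=5.9979 → 5.9979 [wait]  ⇒ S*(1)=-
t_0: node(0,0) S=127.1600 payoff=7.2500 vs cont=10.2574 → 10.2574 [wait]  ⇒ S*(0)=-

price = 10.2574
boundary = - - 110.6322 118.6085 110.6322 118.6085 110.6322 118.6085
tree:
10.2574
15.8730 5.9979
23.7778 9.9040 3.0136
31.2178 15.8015 5.4144 1.1668
38.1574 23.7778 9.4320 2.3308 0.2659
44.6304 31.2178 15.8015 4.5594 0.6077 0.0000
50.6680 38.1574 23.7778 8.6667 1.3886 0.0000 0.0000
56.2996 44.6304 31.2178 15.8015 3.1729 0.0000 0.0000 0.0000
61.5525 50.6680 38.1574 23.7778 7.2500 0.0000 0.0000 0.0000 0.0000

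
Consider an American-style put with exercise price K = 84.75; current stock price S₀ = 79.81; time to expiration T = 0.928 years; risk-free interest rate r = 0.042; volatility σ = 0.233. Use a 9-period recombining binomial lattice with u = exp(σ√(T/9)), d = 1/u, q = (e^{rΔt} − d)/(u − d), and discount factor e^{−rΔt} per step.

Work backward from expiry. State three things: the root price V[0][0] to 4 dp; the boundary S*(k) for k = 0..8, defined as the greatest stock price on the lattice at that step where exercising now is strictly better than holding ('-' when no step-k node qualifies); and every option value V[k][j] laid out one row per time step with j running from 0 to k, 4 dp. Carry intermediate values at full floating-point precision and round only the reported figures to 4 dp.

Δt=0.10311, u=1.07769, d=0.92791, q=0.51028, disc=e^(-rΔt)=0.99568
k=9 terminal: V=max(K-S,0) → 44.0478 37.4779 29.8476 20.9857 10.6933 0.0000 0.0000 0.0000 0.0000 0.0000
k=8: j=0 S=43.8643 intr=40.8857 cont=40.5194 V=40.8857[EX]; j=1 S=50.9446 intr=33.8054 cont=33.4392 V=33.8054[EX]; j=2 S=59.1677 intr=25.5823 cont=25.2161 V=25.5823[EX]; j=3 S=68.7181 intr=16.0319 cont=15.6657 V=16.0319[EX]; j=4 S=79.8100 intr=4.9400 cont=5.2141 V=5.2141[hold]; j=5 S=92.6923 intr=0.0000 cont=0.0000 V=0.0000[hold]; j=6 S=107.6540 intr=0.0000 cont=0.0000 V=0.0000[hold]; j=7 S=125.0307 intr=0.0000 cont=0.0000 V=0.0000[hold]; j=8 S=145.2122 intr=0.0000 cont=0.0000 V=0.0000[hold]  S*(8)=68.7181
k=7: j=0 S=47.2721 intr=37.4779 cont=37.1117 V=37.4779[EX]; j=1 S=54.9024 intr=29.8476 cont=29.4814 V=29.8476[EX]; j=2 S=63.7643 intr=20.9857 cont=20.6195 V=20.9857[EX]; j=3 S=74.0567 intr=10.6933 cont=10.4664 V=10.6933[EX]; j=4 S=86.0103 intr=0.0000 cont=2.5424 V=2.5424[hold]; j=5 S=99.8935 intr=0.0000 cont=0.0000 V=0.0000[hold]; j=6 S=116.0175 intr=0.0000 cont=0.0000 V=0.0000[hold]; j=7 S=134.7442 intr=0.0000 cont=0.0000 V=0.0000[hold]  S*(7)=74.0567
k=6: j=0 S=50.9446 intr=33.8054 cont=33.4392 V=33.8054[EX]; j=1 S=59.1677 intr=25.5823 cont=25.2161 V=25.5823[EX]; j=2 S=68.7181 intr=16.0319 cont=15.6657 V=16.0319[EX]; j=3 S=79.8100 intr=4.9400 cont=6.5058 V=6.5058[hold]; j=4 S=92.6923 intr=0.0000 cont=1.2397 V=1.2397[hold]; j=5 S=107.6540 intr=0.0000 cont=0.0000 V=0.0000[hold]; j=6 S=125.0307 intr=0.0000 cont=0.0000 V=0.0000[hold]  S*(6)=68.7181
k=5: j=0 S=54.9024 intr=29.8476 cont=29.4814 V=29.8476[EX]; j=1 S=63.7643 intr=20.9857 cont=20.6195 V=20.9857[EX]; j=2 S=74.0567 intr=10.6933 cont=11.1227 V=11.1227[hold]; j=3 S=86.0103 intr=0.0000 cont=3.8021 V=3.8021[hold]; j=4 S=99.8935 intr=0.0000 cont=0.6045 V=0.6045[hold]; j=5 S=116.0175 intr=0.0000 cont=0.0000 V=0.0000[hold]  S*(5)=63.7643
k=4: j=0 S=59.1677 intr=25.5823 cont=25.2161 V=25.5823[EX]; j=1 S=68.7181 intr=16.0319 cont=15.8839 V=16.0319[EX]; j=2 S=79.8100 intr=4.9400 cont=7.3552 V=7.3552[hold]; j=3 S=92.6923 intr=0.0000 cont=2.1610 V=2.1610[hold]; j=4 S=107.6540 intr=0.0000 cont=0.2947 V=0.2947[hold]  S*(4)=68.7181
k=3: j=0 S=63.7643 intr=20.9857 cont=20.6195 V=20.9857[EX]; j=1 S=74.0567 intr=10.6933 cont=11.5542 V=11.5542[hold]; j=2 S=86.0103 intr=0.0000 cont=4.6844 V=4.6844[hold]; j=3 S=99.8935 intr=0.0000 cont=1.2035 V=1.2035[hold]  S*(3)=63.7643
k=2: j=0 S=68.7181 intr=16.0319 cont=16.1031 V=16.1031[hold]; j=1 S=79.8100 intr=4.9400 cont=8.0139 V=8.0139[hold]; j=2 S=92.6923 intr=0.0000 cont=2.8956 V=2.8956[hold]  S*(2)=-
k=1: j=0 S=74.0567 intr=10.6933 cont=11.9236 V=11.9236[hold]; j=1 S=86.0103 intr=0.0000 cont=5.3788 V=5.3788[hold]  S*(1)=-
k=0: j=0 S=79.8100 intr=4.9400 cont=8.5468 V=8.5468[hold]  S*(0)=-

price = 8.5468
boundary = - - - 63.7643 68.7181 63.7643 68.7181 74.0567 68.7181
tree:
8.5468
11.9236 5.3788
16.1031 8.0139 2.8956
20.9857 11.5542 4.6844 1.2035
25.5823 16.0319 7.3552 2.1610 0.2947
29.8476 20.9857 11.1227 3.8021 0.6045 0.0000
33.8054 25.5823 16.0319 6.5058 1.2397 0.0000 0.0000
37.4779 29.8476 20.9857 10.6933 2.5424 0.0000 0.0000 0.0000
40.8857 33.8054 25.5823 16.0319 5.2141 0.0000 0.0000 0.0000 0.0000
44.0478 37.4779 29.8476 20.9857 10.6933 0.0000 0.0000 0.0000 0.0000 0.0000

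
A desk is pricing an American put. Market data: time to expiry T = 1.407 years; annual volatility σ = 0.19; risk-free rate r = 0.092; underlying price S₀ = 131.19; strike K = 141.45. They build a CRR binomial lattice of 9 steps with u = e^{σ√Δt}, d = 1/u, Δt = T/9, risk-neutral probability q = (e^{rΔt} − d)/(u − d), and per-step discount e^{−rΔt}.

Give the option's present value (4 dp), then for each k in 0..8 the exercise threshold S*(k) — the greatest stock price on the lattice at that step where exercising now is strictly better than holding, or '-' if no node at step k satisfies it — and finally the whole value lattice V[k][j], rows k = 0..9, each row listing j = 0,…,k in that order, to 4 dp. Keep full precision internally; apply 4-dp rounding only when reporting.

Δt=0.15633  u=1.07802  d=0.92763  q=0.57755  discount=0.98572
step 9 (expiry): payoffs max(K−S,0) = 74.7283 63.9112 51.3405 36.7317 19.7544 0.0248 0.0000 0.0000 0.0000 0.0000
step 8: (k=8,j=0): S=71.9271, (K−S)⁺=69.5229, hold=67.5030 ⇒ V=69.5229 exercise | (k=8,j=1): S=83.5882, (K−S)⁺=57.8618, hold=55.8420 ⇒ V=57.8618 exercise | (k=8,j=2): S=97.1397, (K−S)⁺=44.3103, hold=42.2904 ⇒ V=44.3103 exercise | (k=8,j=3): S=112.8883, (K−S)⁺=28.5617, hold=26.5419 ⇒ V=28.5617 exercise | (k=8,j=4): S=131.1900, (K−S)⁺=10.2600, hold=8.2401 ⇒ V=10.2600 exercise | (k=8,j=5): S=152.4589, (K−S)⁺=0.0000, hold=0.0103 ⇒ V=0.0103 continue | (k=8,j=6): S=177.1759, (K−S)⁺=0.0000, hold=0.0000 ⇒ V=0.0000 continue | (k=8,j=7): S=205.9002, (K−S)⁺=0.0000, hold=0.0000 ⇒ V=0.0000 continue | (k=8,j=8): S=239.2812, (K−S)⁺=0.0000, hold=0.0000 ⇒ V=0.0000 continue  boundary S*=131.1900
step 7: (k=7,j=0): S=77.5388, (K−S)⁺=63.9112, hold=61.8914 ⇒ V=63.9112 exercise | (k=7,j=1): S=90.1095, (K−S)⁺=51.3405, hold=49.3206 ⇒ V=51.3405 exercise | (k=7,j=2): S=104.7183, (K−S)⁺=36.7317, hold=34.7118 ⇒ V=36.7317 exercise | (k=7,j=3): S=121.6956, (K−S)⁺=19.7544, hold=17.7346 ⇒ V=19.7544 exercise | (k=7,j=4): S=141.4252, (K−S)⁺=0.0248, hold=4.2783 ⇒ V=4.2783 continue | (k=7,j=5): S=164.3534, (K−S)⁺=0.0000, hold=0.0043 ⇒ V=0.0043 continue | (k=7,j=6): S=190.9988, (K−S)⁺=0.0000, hold=0.0000 ⇒ V=0.0000 continue | (k=7,j=7): S=221.9641, (K−S)⁺=0.0000, hold=0.0000 ⇒ V=0.0000 continue  boundary S*=121.6956
step 6: (k=6,j=0): S=83.5882, (K−S)⁺=57.8618, hold=55.8420 ⇒ V=57.8618 exercise | (k=6,j=1): S=97.1397, (K−S)⁺=44.3103, hold=42.2904 ⇒ V=44.3103 exercise | (k=6,j=2): S=112.8883, (K−S)⁺=28.5617, hold=26.5419 ⇒ V=28.5617 exercise | (k=6,j=3): S=131.1900, (K−S)⁺=10.2600, hold=10.6617 ⇒ V=10.6617 continue | (k=6,j=4): S=152.4589, (K−S)⁺=0.0000, hold=1.7840 ⇒ V=1.7840 continue | (k=6,j=5): S=177.1759, (K−S)⁺=0.0000, hold=0.0018 ⇒ V=0.0018 continue | (k=6,j=6): S=205.9002, (K−S)⁺=0.0000, hold=0.0000 ⇒ V=0.0000 continue  boundary S*=112.8883
step 5: (k=5,j=0): S=90.1095, (K−S)⁺=51.3405, hold=49.3206 ⇒ V=51.3405 exercise | (k=5,j=1): S=104.7183, (K−S)⁺=36.7317, hold=34.7118 ⇒ V=36.7317 exercise | (k=5,j=2): S=121.6956, (K−S)⁺=19.7544, hold=17.9632 ⇒ V=19.7544 exercise | (k=5,j=3): S=141.4252, (K−S)⁺=0.0248, hold=5.4553 ⇒ V=5.4553 continue | (k=5,j=4): S=164.3534, (K−S)⁺=0.0000, hold=0.7439 ⇒ V=0.7439 continue | (k=5,j=5): S=190.9988, (K−S)⁺=0.0000, hold=0.0007 ⇒ V=0.0007 continue  boundary S*=121.6956
step 4: (k=4,j=0): S=97.1397, (K−S)⁺=44.3103, hold=42.2904 ⇒ V=44.3103 exercise | (k=4,j=1): S=112.8883, (K−S)⁺=28.5617, hold=26.5419 ⇒ V=28.5617 exercise | (k=4,j=2): S=131.1900, (K−S)⁺=10.2600, hold=11.3317 ⇒ V=11.3317 continue | (k=4,j=3): S=152.4589, (K−S)⁺=0.0000, hold=2.6952 ⇒ V=2.6952 continue | (k=4,j=4): S=177.1759, (K−S)⁺=0.0000, hold=0.3102 ⇒ V=0.3102 continue  boundary S*=112.8883
step 3: (k=3,j=0): S=104.7183, (K−S)⁺=36.7317, hold=34.7118 ⇒ V=36.7317 exercise | (k=3,j=1): S=121.6956, (K−S)⁺=19.7544, hold=18.3447 ⇒ V=19.7544 exercise | (k=3,j=2): S=141.4252, (K−S)⁺=0.0248, hold=6.2530 ⇒ V=6.2530 continue | (k=3,j=3): S=164.3534, (K−S)⁺=0.0000, hold=1.2989 ⇒ V=1.2989 continue  boundary S*=121.6956
step 2: (k=2,j=0): S=112.8883, (K−S)⁺=28.5617, hold=26.5419 ⇒ V=28.5617 exercise | (k=2,j=1): S=131.1900, (K−S)⁺=10.2600, hold=11.7859 ⇒ V=11.7859 continue | (k=2,j=2): S=152.4589, (K−S)⁺=0.0000, hold=3.3433 ⇒ V=3.3433 continue  boundary S*=112.8883
step 1: (k=1,j=0): S=121.6956, (K−S)⁺=19.7544, hold=18.6033 ⇒ V=19.7544 exercise | (k=1,j=1): S=141.4252, (K−S)⁺=0.0248, hold=6.8112 ⇒ V=6.8112 continue  boundary S*=121.6956
step 0: (k=0,j=0): S=131.1900, (K−S)⁺=10.2600, hold=12.1037 ⇒ V=12.1037 continue  boundary S*=-

price = 12.1037
boundary = - 121.6956 112.8883 121.6956 112.8883 121.6956 112.8883 121.6956 131.1900
tree:
12.1037
19.7544 6.8112
28.5617 11.7859 3.3433
36.7317 19.7544 6.2530 1.2989
44.3103 28.5617 11.3317 2.6952 0.3102
51.3405 36.7317 19.7544 5.4553 0.7439 0.0007
57.8618 44.3103 28.5617 10.6617 1.7840 0.0018 0.0000
63.9112 51.3405 36.7317 19.7544 4.2783 0.0043 0.0000 0.0000
69.5229 57.8618 44.3103 28.5617 10.2600 0.0103 0.0000 0.0000 0.0000
74.7283 63.9112 51.3405 36.7317 19.7544 0.0248 0.0000 0.0000 0.0000 0.0000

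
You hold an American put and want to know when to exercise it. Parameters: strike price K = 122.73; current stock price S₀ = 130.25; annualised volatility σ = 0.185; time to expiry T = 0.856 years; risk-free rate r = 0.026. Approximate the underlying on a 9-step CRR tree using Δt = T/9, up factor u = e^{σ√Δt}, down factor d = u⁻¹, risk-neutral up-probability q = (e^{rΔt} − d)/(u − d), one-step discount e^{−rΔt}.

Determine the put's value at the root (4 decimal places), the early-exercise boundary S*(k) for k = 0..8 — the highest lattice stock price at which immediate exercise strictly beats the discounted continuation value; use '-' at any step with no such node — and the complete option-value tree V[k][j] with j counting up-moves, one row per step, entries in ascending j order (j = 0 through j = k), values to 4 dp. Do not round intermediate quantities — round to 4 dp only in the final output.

price = 4.3726
boundary = - - - - 103.6727 97.9233 103.6727 109.7597 116.2040
tree:
4.3726
6.6282 2.2043
9.7644 3.6162 0.8445
13.9105 5.7873 1.5262 0.1869
19.0573 8.9822 2.7143 0.3804 0.0000
24.8067 13.4114 4.7265 0.7742 0.0000 0.0000
30.2372 19.0573 7.9961 1.5756 0.0000 0.0000 0.0000
35.3666 24.8067 12.9703 3.2066 0.0000 0.0000 0.0000 0.0000
40.2115 30.2372 19.0573 6.5260 0.0000 0.0000 0.0000 0.0000 0.0000
44.7877 35.3666 24.8067 12.9703 0.0000 0.0000 0.0000 0.0000 0.0000 0.0000

Δt=0.09511  u=1.05871  d=0.94454  q=0.50743  discount=0.99753
step 9 (expiry): payoffs max(K−S,0) = 44.7877 35.3666 24.8067 12.9703 0.0000 0.0000 0.0000 0.0000 0.0000 0.0000
step 8: (k=8,j=0): S=82.5185, (K−S)⁺=40.2115, hold=39.9084 ⇒ V=40.2115 exercise | (k=8,j=1): S=92.4928, (K−S)⁺=30.2372, hold=29.9341 ⇒ V=30.2372 exercise | (k=8,j=2): S=103.6727, (K−S)⁺=19.0573, hold=18.7542 ⇒ V=19.0573 exercise | (k=8,j=3): S=116.2040, (K−S)⁺=6.5260, hold=6.3731 ⇒ V=6.5260 exercise | (k=8,j=4): S=130.2500, (K−S)⁺=0.0000, hold=0.0000 ⇒ V=0.0000 continue | (k=8,j=5): S=145.9938, (K−S)⁺=0.0000, hold=0.0000 ⇒ V=0.0000 continue | (k=8,j=6): S=163.6406, (K−S)⁺=0.0000, hold=0.0000 ⇒ V=0.0000 continue | (k=8,j=7): S=183.4204, (K−S)⁺=0.0000, hold=0.0000 ⇒ V=0.0000 continue | (k=8,j=8): S=205.5911, (K−S)⁺=0.0000, hold=0.0000 ⇒ V=0.0000 continue  boundary S*=116.2040
step 7: (k=7,j=0): S=87.3634, (K−S)⁺=35.3666, hold=35.0635 ⇒ V=35.3666 exercise | (k=7,j=1): S=97.9233, (K−S)⁺=24.8067, hold=24.5035 ⇒ V=24.8067 exercise | (k=7,j=2): S=109.7597, (K−S)⁺=12.9703, hold=12.6672 ⇒ V=12.9703 exercise | (k=7,j=3): S=123.0267, (K−S)⁺=0.0000, hold=3.2066 ⇒ V=3.2066 continue | (k=7,j=4): S=137.8974, (K−S)⁺=0.0000, hold=0.0000 ⇒ V=0.0000 continue | (k=7,j=5): S=154.5655, (K−S)⁺=0.0000, hold=0.0000 ⇒ V=0.0000 continue | (k=7,j=6): S=173.2484, (K−S)⁺=0.0000, hold=0.0000 ⇒ V=0.0000 continue | (k=7,j=7): S=194.1896, (K−S)⁺=0.0000, hold=0.0000 ⇒ V=0.0000 continue  boundary S*=109.7597
step 6: (k=6,j=0): S=92.4928, (K−S)⁺=30.2372, hold=29.9341 ⇒ V=30.2372 exercise | (k=6,j=1): S=103.6727, (K−S)⁺=19.0573, hold=18.7542 ⇒ V=19.0573 exercise | (k=6,j=2): S=116.2040, (K−S)⁺=6.5260, hold=7.9961 ⇒ V=7.9961 continue | (k=6,j=3): S=130.2500, (K−S)⁺=0.0000, hold=1.5756 ⇒ V=1.5756 continue | (k=6,j=4): S=145.9938, (K−S)⁺=0.0000, hold=0.0000 ⇒ V=0.0000 continue | (k=6,j=5): S=163.6406, (K−S)⁺=0.0000, hold=0.0000 ⇒ V=0.0000 continue | (k=6,j=6): S=183.4204, (K−S)⁺=0.0000, hold=0.0000 ⇒ V=0.0000 continue  boundary S*=103.6727
step 5: (k=5,j=0): S=97.9233, (K−S)⁺=24.8067, hold=24.5035 ⇒ V=24.8067 exercise | (k=5,j=1): S=109.7597, (K−S)⁺=12.9703, hold=13.4114 ⇒ V=13.4114 continue | (k=5,j=2): S=123.0267, (K−S)⁺=0.0000, hold=4.7265 ⇒ V=4.7265 continue | (k=5,j=3): S=137.8974, (K−S)⁺=0.0000, hold=0.7742 ⇒ V=0.7742 continue | (k=5,j=4): S=154.5655, (K−S)⁺=0.0000, hold=0.0000 ⇒ V=0.0000 continue | (k=5,j=5): S=173.2484, (K−S)⁺=0.0000, hold=0.0000 ⇒ V=0.0000 continue  boundary S*=97.9233
step 4: (k=4,j=0): S=103.6727, (K−S)⁺=19.0573, hold=18.9774 ⇒ V=19.0573 exercise | (k=4,j=1): S=116.2040, (K−S)⁺=6.5260, hold=8.9822 ⇒ V=8.9822 continue | (k=4,j=2): S=130.2500, (K−S)⁺=0.0000, hold=2.7143 ⇒ V=2.7143 continue | (k=4,j=3): S=145.9938, (K−S)⁺=0.0000, hold=0.3804 ⇒ V=0.3804 continue | (k=4,j=4): S=163.6406, (K−S)⁺=0.0000, hold=0.0000 ⇒ V=0.0000 continue  boundary S*=103.6727
step 3: (k=3,j=0): S=109.7597, (K−S)⁺=12.9703, hold=13.9105 ⇒ V=13.9105 continue | (k=3,j=1): S=123.0267, (K−S)⁺=0.0000, hold=5.7873 ⇒ V=5.7873 continue | (k=3,j=2): S=137.8974, (K−S)⁺=0.0000, hold=1.5262 ⇒ V=1.5262 continue | (k=3,j=3): S=154.5655, (K−S)⁺=0.0000, hold=0.1869 ⇒ V=0.1869 continue  boundary S*=-
step 2: (k=2,j=0): S=116.2040, (K−S)⁺=6.5260, hold=9.7644 ⇒ V=9.7644 continue | (k=2,j=1): S=130.2500, (K−S)⁺=0.0000, hold=3.6162 ⇒ V=3.6162 continue | (k=2,j=2): S=145.9938, (K−S)⁺=0.0000, hold=0.8445 ⇒ V=0.8445 continue  boundary S*=-
step 1: (k=1,j=0): S=123.0267, (K−S)⁺=0.0000, hold=6.6282 ⇒ V=6.6282 continue | (k=1,j=1): S=137.8974, (K−S)⁺=0.0000, hold=2.2043 ⇒ V=2.2043 continue  boundary S*=-
step 0: (k=0,j=0): S=130.2500, (K−S)⁺=0.0000, hold=4.3726 ⇒ V=4.3726 continue  boundary S*=-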